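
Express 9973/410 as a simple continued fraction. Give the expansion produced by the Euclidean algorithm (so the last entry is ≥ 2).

[24; 3, 12, 11]

9973 = 24·410 + 133
410 = 3·133 + 11
133 = 12·11 + 1
11 = 11·1 + 0  (stop)
So 9973/410 = [24; 3, 12, 11].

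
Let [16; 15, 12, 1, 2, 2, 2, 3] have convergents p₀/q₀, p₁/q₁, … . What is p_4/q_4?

9206/573

Using pₖ = aₖpₖ₋₁ + pₖ₋₂, qₖ = aₖqₖ₋₁ + qₖ₋₂ (with p₋₁=1, p₋₂=0, q₋₁=0, q₋₂=1):
  k=0: a=16, p=16, q=1
  k=1: a=15, p=241, q=15
  k=2: a=12, p=2908, q=181
  k=3: a=1, p=3149, q=196
  k=4: a=2, p=9206, q=573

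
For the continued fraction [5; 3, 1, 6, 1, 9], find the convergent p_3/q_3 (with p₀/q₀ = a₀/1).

Using pₖ = aₖpₖ₋₁ + pₖ₋₂, qₖ = aₖqₖ₋₁ + qₖ₋₂ (with p₋₁=1, p₋₂=0, q₋₁=0, q₋₂=1):
  k=0: a=5, p=5, q=1
  k=1: a=3, p=16, q=3
  k=2: a=1, p=21, q=4
  k=3: a=6, p=142, q=27

142/27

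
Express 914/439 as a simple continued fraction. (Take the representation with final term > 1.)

914 = 2*439 + 36
439 = 12*36 + 7
36 = 5*7 + 1
7 = 7*1 + 0  (stop)
So 914/439 = [2; 12, 5, 7].

[2; 12, 5, 7]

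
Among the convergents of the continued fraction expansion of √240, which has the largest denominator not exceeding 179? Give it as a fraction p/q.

1921/124

√240 = [15; 2, 30, …] (period length 2).
Convergents:
  p_0/q_0 = 15/1
  p_1/q_1 = 31/2
  p_2/q_2 = 945/61
  p_3/q_3 = 1921/124
  p_4/q_4 = 58575/3781
q_3 = 124 ≤ 179 < 3781 = q_4, so the answer is 1921/124.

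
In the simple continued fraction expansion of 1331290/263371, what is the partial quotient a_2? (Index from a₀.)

4

1331290 = 5·263371 + 14435   →  a_0 = 5
263371 = 18·14435 + 3541   →  a_1 = 18
14435 = 4·3541 + 271   →  a_2 = 4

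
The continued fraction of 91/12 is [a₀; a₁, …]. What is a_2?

1

91 = 7·12 + 7   →  a_0 = 7
12 = 1·7 + 5   →  a_1 = 1
7 = 1·5 + 2   →  a_2 = 1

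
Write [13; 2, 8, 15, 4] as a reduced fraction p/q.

Fold from the inside: start with 4/1.
  15 + 1/4 = 61/4
  8 + 4/61 = 492/61
  2 + 61/492 = 1045/492
  13 + 492/1045 = 14077/1045

14077/1045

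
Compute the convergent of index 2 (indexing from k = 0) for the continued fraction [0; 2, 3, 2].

3/7

Using pₖ = aₖpₖ₋₁ + pₖ₋₂, qₖ = aₖqₖ₋₁ + qₖ₋₂ (with p₋₁=1, p₋₂=0, q₋₁=0, q₋₂=1):
  k=0: a=0, p=0, q=1
  k=1: a=2, p=1, q=2
  k=2: a=3, p=3, q=7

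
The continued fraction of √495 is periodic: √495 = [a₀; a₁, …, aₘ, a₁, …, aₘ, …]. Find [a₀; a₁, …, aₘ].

[22; 4, 44]

a₀ = ⌊√495⌋ = 22.
With m₀=0, d₀=1 and mₖ₊₁ = dₖaₖ − mₖ, dₖ₊₁ = (n − mₖ₊₁²)/dₖ, aₖ₊₁ = ⌊(a₀+mₖ₊₁)/dₖ₊₁⌋:
  k=1: m=22, d=11, a=4
  k=2: m=22, d=1, a=44
d=1 and a=2a₀=44 at k=2, so the next step gives (m, d) = (22, 11) again — its k=1 value — and the period has length 2.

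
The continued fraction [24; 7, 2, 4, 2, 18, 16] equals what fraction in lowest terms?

1065116/44133

Using pₖ = aₖpₖ₋₁ + pₖ₋₂ and qₖ = aₖqₖ₋₁ + qₖ₋₂:
  k=0: a=24, p=24, q=1
  k=1: a=7, p=169, q=7
  k=2: a=2, p=362, q=15
  k=3: a=4, p=1617, q=67
  k=4: a=2, p=3596, q=149
  k=5: a=18, p=66345, q=2749
  k=6: a=16, p=1065116, q=44133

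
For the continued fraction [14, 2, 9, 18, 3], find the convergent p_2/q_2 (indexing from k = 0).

Using pₖ = aₖpₖ₋₁ + pₖ₋₂, qₖ = aₖqₖ₋₁ + qₖ₋₂ (with p₋₁=1, p₋₂=0, q₋₁=0, q₋₂=1):
  k=0: a=14, p=14, q=1
  k=1: a=2, p=29, q=2
  k=2: a=9, p=275, q=19

275/19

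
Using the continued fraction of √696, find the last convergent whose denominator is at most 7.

132/5

√696 = [26; 2, 1, 1, 1, 1, 1, 2, 52, …] (period length 8).
Convergents:
  p_0/q_0 = 26/1
  p_1/q_1 = 53/2
  p_2/q_2 = 79/3
  p_3/q_3 = 132/5
  p_4/q_4 = 211/8
q_3 = 5 ≤ 7 < 8 = q_4, so the answer is 132/5.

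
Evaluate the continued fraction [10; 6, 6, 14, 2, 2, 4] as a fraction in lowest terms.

120534/11861

Fold from the inside: start with 4/1.
  2 + 1/4 = 9/4
  2 + 4/9 = 22/9
  14 + 9/22 = 317/22
  6 + 22/317 = 1924/317
  6 + 317/1924 = 11861/1924
  10 + 1924/11861 = 120534/11861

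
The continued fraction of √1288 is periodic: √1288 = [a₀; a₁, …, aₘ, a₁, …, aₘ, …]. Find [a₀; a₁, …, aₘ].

a₀ = ⌊√1288⌋ = 35.
With m₀=0, d₀=1 and mₖ₊₁ = dₖaₖ − mₖ, dₖ₊₁ = (n − mₖ₊₁²)/dₖ, aₖ₊₁ = ⌊(a₀+mₖ₊₁)/dₖ₊₁⌋:
  k=1: m=35, d=63, a=1
  k=2: m=28, d=8, a=7
  k=3: m=28, d=63, a=1
  k=4: m=35, d=1, a=70
d=1 and a=2a₀=70 at k=4, so the next step gives (m, d) = (35, 63) again — its k=1 value — and the period has length 4.

[35; 1, 7, 1, 70]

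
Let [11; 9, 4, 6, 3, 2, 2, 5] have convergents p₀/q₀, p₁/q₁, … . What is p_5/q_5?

18784/1691

Using pₖ = aₖpₖ₋₁ + pₖ₋₂, qₖ = aₖqₖ₋₁ + qₖ₋₂ (with p₋₁=1, p₋₂=0, q₋₁=0, q₋₂=1):
  k=0: a=11, p=11, q=1
  k=1: a=9, p=100, q=9
  k=2: a=4, p=411, q=37
  k=3: a=6, p=2566, q=231
  k=4: a=3, p=8109, q=730
  k=5: a=2, p=18784, q=1691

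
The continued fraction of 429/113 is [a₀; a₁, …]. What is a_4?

429 = 3·113 + 90   →  a_0 = 3
113 = 1·90 + 23   →  a_1 = 1
90 = 3·23 + 21   →  a_2 = 3
23 = 1·21 + 2   →  a_3 = 1
21 = 10·2 + 1   →  a_4 = 10

10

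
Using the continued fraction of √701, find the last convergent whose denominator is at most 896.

√701 = [26; 2, 10, 10, 2, 52, …] (period length 5).
Convergents:
  p_0/q_0 = 26/1
  p_1/q_1 = 53/2
  p_2/q_2 = 556/21
  p_3/q_3 = 5613/212
  p_4/q_4 = 11782/445
  p_5/q_5 = 618277/23352
q_4 = 445 ≤ 896 < 23352 = q_5, so the answer is 11782/445.

11782/445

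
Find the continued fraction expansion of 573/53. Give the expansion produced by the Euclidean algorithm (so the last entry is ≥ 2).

573 = 10×53 + 43
53 = 1×43 + 10
43 = 4×10 + 3
10 = 3×3 + 1
3 = 3×1 + 0  (stop)
So 573/53 = [10; 1, 4, 3, 3].

[10; 1, 4, 3, 3]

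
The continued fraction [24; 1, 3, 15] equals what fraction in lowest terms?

1510/61

Fold from the inside: start with 15/1.
  3 + 1/15 = 46/15
  1 + 15/46 = 61/46
  24 + 46/61 = 1510/61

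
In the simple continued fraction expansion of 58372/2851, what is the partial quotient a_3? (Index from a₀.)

5

58372 = 20·2851 + 1352   →  a_0 = 20
2851 = 2·1352 + 147   →  a_1 = 2
1352 = 9·147 + 29   →  a_2 = 9
147 = 5·29 + 2   →  a_3 = 5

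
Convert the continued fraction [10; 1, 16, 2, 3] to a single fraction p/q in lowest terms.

1335/122

Fold from the inside: start with 3/1.
  2 + 1/3 = 7/3
  16 + 3/7 = 115/7
  1 + 7/115 = 122/115
  10 + 115/122 = 1335/122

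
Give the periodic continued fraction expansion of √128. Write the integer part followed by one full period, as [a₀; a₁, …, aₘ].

[11; 3, 5, 3, 22]

a₀ = ⌊√128⌋ = 11.
With m₀=0, d₀=1 and mₖ₊₁ = dₖaₖ − mₖ, dₖ₊₁ = (n − mₖ₊₁²)/dₖ, aₖ₊₁ = ⌊(a₀+mₖ₊₁)/dₖ₊₁⌋:
  k=1: m=11, d=7, a=3
  k=2: m=10, d=4, a=5
  k=3: m=10, d=7, a=3
  k=4: m=11, d=1, a=22
d=1 and a=2a₀=22 at k=4, so the next step gives (m, d) = (11, 7) again — its k=1 value — and the period has length 4.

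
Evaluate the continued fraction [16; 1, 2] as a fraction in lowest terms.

Fold from the inside: start with 2/1.
  1 + 1/2 = 3/2
  16 + 2/3 = 50/3

50/3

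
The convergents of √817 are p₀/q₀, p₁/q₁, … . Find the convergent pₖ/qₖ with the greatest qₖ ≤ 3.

57/2

√817 = [28; 1, 1, 2, 1, 1, 56, …] (period length 6).
Convergents:
  p_0/q_0 = 28/1
  p_1/q_1 = 29/1
  p_2/q_2 = 57/2
  p_3/q_3 = 143/5
q_2 = 2 ≤ 3 < 5 = q_3, so the answer is 57/2.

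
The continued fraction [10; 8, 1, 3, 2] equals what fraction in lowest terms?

799/79

Fold from the inside: start with 2/1.
  3 + 1/2 = 7/2
  1 + 2/7 = 9/7
  8 + 7/9 = 79/9
  10 + 9/79 = 799/79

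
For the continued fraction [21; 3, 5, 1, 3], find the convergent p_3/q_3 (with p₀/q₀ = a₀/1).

405/19

Using pₖ = aₖpₖ₋₁ + pₖ₋₂, qₖ = aₖqₖ₋₁ + qₖ₋₂ (with p₋₁=1, p₋₂=0, q₋₁=0, q₋₂=1):
  k=0: a=21, p=21, q=1
  k=1: a=3, p=64, q=3
  k=2: a=5, p=341, q=16
  k=3: a=1, p=405, q=19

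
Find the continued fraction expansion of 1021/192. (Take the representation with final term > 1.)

[5; 3, 6, 1, 3, 2]

1021 = 5×192 + 61
192 = 3×61 + 9
61 = 6×9 + 7
9 = 1×7 + 2
7 = 3×2 + 1
2 = 2×1 + 0  (stop)
So 1021/192 = [5; 3, 6, 1, 3, 2].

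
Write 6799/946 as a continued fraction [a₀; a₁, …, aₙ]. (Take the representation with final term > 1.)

[7; 5, 2, 1, 9, 6]

6799 = 7×946 + 177
946 = 5×177 + 61
177 = 2×61 + 55
61 = 1×55 + 6
55 = 9×6 + 1
6 = 6×1 + 0  (stop)
So 6799/946 = [7; 5, 2, 1, 9, 6].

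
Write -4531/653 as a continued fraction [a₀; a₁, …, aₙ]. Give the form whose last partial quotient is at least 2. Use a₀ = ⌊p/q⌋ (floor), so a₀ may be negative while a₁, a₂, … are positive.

-4531 = -7*653 + 40
653 = 16*40 + 13
40 = 3*13 + 1
13 = 13*1 + 0  (stop)
So -4531/653 = [-7; 16, 3, 13].

[-7; 16, 3, 13]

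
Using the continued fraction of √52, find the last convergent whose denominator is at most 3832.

√52 = [7; 4, 1, 2, 1, 4, 14, …] (period length 6).
Convergents:
  p_0/q_0 = 7/1
  p_1/q_1 = 29/4
  p_2/q_2 = 36/5
  p_3/q_3 = 101/14
  p_4/q_4 = 137/19
  p_5/q_5 = 649/90
  p_6/q_6 = 9223/1279
  p_7/q_7 = 37541/5206
q_6 = 1279 ≤ 3832 < 5206 = q_7, so the answer is 9223/1279.

9223/1279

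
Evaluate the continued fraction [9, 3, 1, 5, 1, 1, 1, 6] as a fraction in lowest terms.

4741/512

Using pₖ = aₖpₖ₋₁ + pₖ₋₂ and qₖ = aₖqₖ₋₁ + qₖ₋₂:
  k=0: a=9, p=9, q=1
  k=1: a=3, p=28, q=3
  k=2: a=1, p=37, q=4
  k=3: a=5, p=213, q=23
  k=4: a=1, p=250, q=27
  k=5: a=1, p=463, q=50
  k=6: a=1, p=713, q=77
  k=7: a=6, p=4741, q=512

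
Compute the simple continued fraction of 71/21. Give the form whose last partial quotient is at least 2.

71 = 3×21 + 8
21 = 2×8 + 5
8 = 1×5 + 3
5 = 1×3 + 2
3 = 1×2 + 1
2 = 2×1 + 0  (stop)
So 71/21 = [3; 2, 1, 1, 1, 2].

[3; 2, 1, 1, 1, 2]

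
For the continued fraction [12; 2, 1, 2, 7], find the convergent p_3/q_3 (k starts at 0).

99/8

Using pₖ = aₖpₖ₋₁ + pₖ₋₂, qₖ = aₖqₖ₋₁ + qₖ₋₂ (with p₋₁=1, p₋₂=0, q₋₁=0, q₋₂=1):
  k=0: a=12, p=12, q=1
  k=1: a=2, p=25, q=2
  k=2: a=1, p=37, q=3
  k=3: a=2, p=99, q=8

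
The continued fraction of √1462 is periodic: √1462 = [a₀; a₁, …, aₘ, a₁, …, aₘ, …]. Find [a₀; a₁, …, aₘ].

a₀ = ⌊√1462⌋ = 38.
With m₀=0, d₀=1 and mₖ₊₁ = dₖaₖ − mₖ, dₖ₊₁ = (n − mₖ₊₁²)/dₖ, aₖ₊₁ = ⌊(a₀+mₖ₊₁)/dₖ₊₁⌋:
  k=1: m=38, d=18, a=4
  k=2: m=34, d=17, a=4
  k=3: m=34, d=18, a=4
  k=4: m=38, d=1, a=76
d=1 and a=2a₀=76 at k=4, so the next step gives (m, d) = (38, 18) again — its k=1 value — and the period has length 4.

[38; 4, 4, 4, 76]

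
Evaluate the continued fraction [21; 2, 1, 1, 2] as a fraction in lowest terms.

Using pₖ = aₖpₖ₋₁ + pₖ₋₂ and qₖ = aₖqₖ₋₁ + qₖ₋₂:
  k=0: a=21, p=21, q=1
  k=1: a=2, p=43, q=2
  k=2: a=1, p=64, q=3
  k=3: a=1, p=107, q=5
  k=4: a=2, p=278, q=13

278/13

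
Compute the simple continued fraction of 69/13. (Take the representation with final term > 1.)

[5; 3, 4]

69 = 5*13 + 4
13 = 3*4 + 1
4 = 4*1 + 0  (stop)
So 69/13 = [5; 3, 4].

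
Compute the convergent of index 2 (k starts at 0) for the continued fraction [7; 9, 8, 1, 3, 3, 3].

519/73

Using pₖ = aₖpₖ₋₁ + pₖ₋₂, qₖ = aₖqₖ₋₁ + qₖ₋₂ (with p₋₁=1, p₋₂=0, q₋₁=0, q₋₂=1):
  k=0: a=7, p=7, q=1
  k=1: a=9, p=64, q=9
  k=2: a=8, p=519, q=73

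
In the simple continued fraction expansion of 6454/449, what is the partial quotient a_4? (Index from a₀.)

18

6454 = 14·449 + 168   →  a_0 = 14
449 = 2·168 + 113   →  a_1 = 2
168 = 1·113 + 55   →  a_2 = 1
113 = 2·55 + 3   →  a_3 = 2
55 = 18·3 + 1   →  a_4 = 18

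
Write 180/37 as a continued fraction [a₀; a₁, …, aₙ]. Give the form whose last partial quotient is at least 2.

[4; 1, 6, 2, 2]

180 = 4*37 + 32
37 = 1*32 + 5
32 = 6*5 + 2
5 = 2*2 + 1
2 = 2*1 + 0  (stop)
So 180/37 = [4; 1, 6, 2, 2].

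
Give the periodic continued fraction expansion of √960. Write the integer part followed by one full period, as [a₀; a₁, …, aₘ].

[30; 1, 60]

a₀ = ⌊√960⌋ = 30.
With m₀=0, d₀=1 and mₖ₊₁ = dₖaₖ − mₖ, dₖ₊₁ = (n − mₖ₊₁²)/dₖ, aₖ₊₁ = ⌊(a₀+mₖ₊₁)/dₖ₊₁⌋:
  k=1: m=30, d=60, a=1
  k=2: m=30, d=1, a=60
d=1 and a=2a₀=60 at k=2, so the next step gives (m, d) = (30, 60) again — its k=1 value — and the period has length 2.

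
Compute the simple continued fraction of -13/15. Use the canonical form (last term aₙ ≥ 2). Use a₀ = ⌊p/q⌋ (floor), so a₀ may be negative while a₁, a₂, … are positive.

-13 = -1·15 + 2
15 = 7·2 + 1
2 = 2·1 + 0  (stop)
So -13/15 = [-1; 7, 2].

[-1; 7, 2]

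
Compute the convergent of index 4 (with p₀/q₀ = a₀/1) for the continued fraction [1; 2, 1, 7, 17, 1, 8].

531/394

Using pₖ = aₖpₖ₋₁ + pₖ₋₂, qₖ = aₖqₖ₋₁ + qₖ₋₂ (with p₋₁=1, p₋₂=0, q₋₁=0, q₋₂=1):
  k=0: a=1, p=1, q=1
  k=1: a=2, p=3, q=2
  k=2: a=1, p=4, q=3
  k=3: a=7, p=31, q=23
  k=4: a=17, p=531, q=394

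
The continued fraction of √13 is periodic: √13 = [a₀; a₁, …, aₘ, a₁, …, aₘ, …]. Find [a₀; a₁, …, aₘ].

a₀ = ⌊√13⌋ = 3.
With m₀=0, d₀=1 and mₖ₊₁ = dₖaₖ − mₖ, dₖ₊₁ = (n − mₖ₊₁²)/dₖ, aₖ₊₁ = ⌊(a₀+mₖ₊₁)/dₖ₊₁⌋:
  k=1: m=3, d=4, a=1
  k=2: m=1, d=3, a=1
  k=3: m=2, d=3, a=1
  k=4: m=1, d=4, a=1
  k=5: m=3, d=1, a=6
d=1 and a=2a₀=6 at k=5, so the next step gives (m, d) = (3, 4) again — its k=1 value — and the period has length 5.

[3; 1, 1, 1, 1, 6]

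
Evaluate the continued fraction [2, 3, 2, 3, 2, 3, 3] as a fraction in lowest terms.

1425/622

Using pₖ = aₖpₖ₋₁ + pₖ₋₂ and qₖ = aₖqₖ₋₁ + qₖ₋₂:
  k=0: a=2, p=2, q=1
  k=1: a=3, p=7, q=3
  k=2: a=2, p=16, q=7
  k=3: a=3, p=55, q=24
  k=4: a=2, p=126, q=55
  k=5: a=3, p=433, q=189
  k=6: a=3, p=1425, q=622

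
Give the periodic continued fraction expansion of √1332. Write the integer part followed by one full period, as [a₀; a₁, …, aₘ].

a₀ = ⌊√1332⌋ = 36.
With m₀=0, d₀=1 and mₖ₊₁ = dₖaₖ − mₖ, dₖ₊₁ = (n − mₖ₊₁²)/dₖ, aₖ₊₁ = ⌊(a₀+mₖ₊₁)/dₖ₊₁⌋:
  k=1: m=36, d=36, a=2
  k=2: m=36, d=1, a=72
d=1 and a=2a₀=72 at k=2, so the next step gives (m, d) = (36, 36) again — its k=1 value — and the period has length 2.

[36; 2, 72]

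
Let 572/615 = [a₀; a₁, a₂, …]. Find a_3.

3

572 = 0·615 + 572   →  a_0 = 0
615 = 1·572 + 43   →  a_1 = 1
572 = 13·43 + 13   →  a_2 = 13
43 = 3·13 + 4   →  a_3 = 3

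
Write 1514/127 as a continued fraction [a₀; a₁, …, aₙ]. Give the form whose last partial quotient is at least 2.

[11; 1, 11, 1, 2, 3]

1514 = 11×127 + 117
127 = 1×117 + 10
117 = 11×10 + 7
10 = 1×7 + 3
7 = 2×3 + 1
3 = 3×1 + 0  (stop)
So 1514/127 = [11; 1, 11, 1, 2, 3].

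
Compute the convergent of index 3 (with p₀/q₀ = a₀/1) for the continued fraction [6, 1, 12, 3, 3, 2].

277/40

Using pₖ = aₖpₖ₋₁ + pₖ₋₂, qₖ = aₖqₖ₋₁ + qₖ₋₂ (with p₋₁=1, p₋₂=0, q₋₁=0, q₋₂=1):
  k=0: a=6, p=6, q=1
  k=1: a=1, p=7, q=1
  k=2: a=12, p=90, q=13
  k=3: a=3, p=277, q=40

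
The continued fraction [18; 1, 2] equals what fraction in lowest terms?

Using pₖ = aₖpₖ₋₁ + pₖ₋₂ and qₖ = aₖqₖ₋₁ + qₖ₋₂:
  k=0: a=18, p=18, q=1
  k=1: a=1, p=19, q=1
  k=2: a=2, p=56, q=3

56/3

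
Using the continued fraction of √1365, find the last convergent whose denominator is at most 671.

23904/647

√1365 = [36; 1, 17, 2, 17, 1, 72, …] (period length 6).
Convergents:
  p_0/q_0 = 36/1
  p_1/q_1 = 37/1
  p_2/q_2 = 665/18
  p_3/q_3 = 1367/37
  p_4/q_4 = 23904/647
  p_5/q_5 = 25271/684
q_4 = 647 ≤ 671 < 684 = q_5, so the answer is 23904/647.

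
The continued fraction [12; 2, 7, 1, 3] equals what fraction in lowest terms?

823/66

Using pₖ = aₖpₖ₋₁ + pₖ₋₂ and qₖ = aₖqₖ₋₁ + qₖ₋₂:
  k=0: a=12, p=12, q=1
  k=1: a=2, p=25, q=2
  k=2: a=7, p=187, q=15
  k=3: a=1, p=212, q=17
  k=4: a=3, p=823, q=66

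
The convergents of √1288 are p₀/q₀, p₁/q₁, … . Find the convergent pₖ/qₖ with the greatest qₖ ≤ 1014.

23220/647

√1288 = [35; 1, 7, 1, 70, …] (period length 4).
Convergents:
  p_0/q_0 = 35/1
  p_1/q_1 = 36/1
  p_2/q_2 = 287/8
  p_3/q_3 = 323/9
  p_4/q_4 = 22897/638
  p_5/q_5 = 23220/647
  p_6/q_6 = 185437/5167
q_5 = 647 ≤ 1014 < 5167 = q_6, so the answer is 23220/647.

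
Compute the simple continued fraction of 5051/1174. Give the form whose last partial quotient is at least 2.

5051 = 4·1174 + 355
1174 = 3·355 + 109
355 = 3·109 + 28
109 = 3·28 + 25
28 = 1·25 + 3
25 = 8·3 + 1
3 = 3·1 + 0  (stop)
So 5051/1174 = [4; 3, 3, 3, 1, 8, 3].

[4; 3, 3, 3, 1, 8, 3]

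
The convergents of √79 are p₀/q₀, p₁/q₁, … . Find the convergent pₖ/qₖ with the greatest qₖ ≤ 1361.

√79 = [8; 1, 7, 1, 16, …] (period length 4).
Convergents:
  p_0/q_0 = 8/1
  p_1/q_1 = 9/1
  p_2/q_2 = 71/8
  p_3/q_3 = 80/9
  p_4/q_4 = 1351/152
  p_5/q_5 = 1431/161
  p_6/q_6 = 11368/1279
  p_7/q_7 = 12799/1440
q_6 = 1279 ≤ 1361 < 1440 = q_7, so the answer is 11368/1279.

11368/1279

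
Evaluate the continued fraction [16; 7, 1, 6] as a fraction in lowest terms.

Fold from the inside: start with 6/1.
  1 + 1/6 = 7/6
  7 + 6/7 = 55/7
  16 + 7/55 = 887/55

887/55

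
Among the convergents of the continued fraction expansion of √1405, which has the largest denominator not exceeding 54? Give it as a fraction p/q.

√1405 = [37; 2, 14, 2, 74, …] (period length 4).
Convergents:
  p_0/q_0 = 37/1
  p_1/q_1 = 75/2
  p_2/q_2 = 1087/29
  p_3/q_3 = 2249/60
q_2 = 29 ≤ 54 < 60 = q_3, so the answer is 1087/29.

1087/29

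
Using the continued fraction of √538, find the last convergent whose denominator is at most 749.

√538 = [23; 5, 7, 1, 1, 7, 5, 46, …] (period length 7).
Convergents:
  p_0/q_0 = 23/1
  p_1/q_1 = 116/5
  p_2/q_2 = 835/36
  p_3/q_3 = 951/41
  p_4/q_4 = 1786/77
  p_5/q_5 = 13453/580
  p_6/q_6 = 69051/2977
q_5 = 580 ≤ 749 < 2977 = q_6, so the answer is 13453/580.

13453/580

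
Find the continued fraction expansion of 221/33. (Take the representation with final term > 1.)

221 = 6×33 + 23
33 = 1×23 + 10
23 = 2×10 + 3
10 = 3×3 + 1
3 = 3×1 + 0  (stop)
So 221/33 = [6; 1, 2, 3, 3].

[6; 1, 2, 3, 3]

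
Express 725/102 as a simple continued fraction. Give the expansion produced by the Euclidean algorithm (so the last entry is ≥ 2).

[7; 9, 3, 1, 2]

725 = 7·102 + 11
102 = 9·11 + 3
11 = 3·3 + 2
3 = 1·2 + 1
2 = 2·1 + 0  (stop)
So 725/102 = [7; 9, 3, 1, 2].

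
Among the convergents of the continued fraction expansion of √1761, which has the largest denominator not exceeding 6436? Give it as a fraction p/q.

98658/2351

√1761 = [41; 1, 26, 1, 82, …] (period length 4).
Convergents:
  p_0/q_0 = 41/1
  p_1/q_1 = 42/1
  p_2/q_2 = 1133/27
  p_3/q_3 = 1175/28
  p_4/q_4 = 97483/2323
  p_5/q_5 = 98658/2351
  p_6/q_6 = 2662591/63449
q_5 = 2351 ≤ 6436 < 63449 = q_6, so the answer is 98658/2351.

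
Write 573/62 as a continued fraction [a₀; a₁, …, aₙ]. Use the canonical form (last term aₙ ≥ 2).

[9; 4, 7, 2]

573 = 9·62 + 15
62 = 4·15 + 2
15 = 7·2 + 1
2 = 2·1 + 0  (stop)
So 573/62 = [9; 4, 7, 2].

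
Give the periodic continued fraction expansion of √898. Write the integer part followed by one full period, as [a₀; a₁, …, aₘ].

a₀ = ⌊√898⌋ = 29.
With m₀=0, d₀=1 and mₖ₊₁ = dₖaₖ − mₖ, dₖ₊₁ = (n − mₖ₊₁²)/dₖ, aₖ₊₁ = ⌊(a₀+mₖ₊₁)/dₖ₊₁⌋:
  k=1: m=29, d=57, a=1
  k=2: m=28, d=2, a=28
  k=3: m=28, d=57, a=1
  k=4: m=29, d=1, a=58
d=1 and a=2a₀=58 at k=4, so the next step gives (m, d) = (29, 57) again — its k=1 value — and the period has length 4.

[29; 1, 28, 1, 58]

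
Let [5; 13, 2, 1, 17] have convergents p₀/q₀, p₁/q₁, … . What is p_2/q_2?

137/27

Using pₖ = aₖpₖ₋₁ + pₖ₋₂, qₖ = aₖqₖ₋₁ + qₖ₋₂ (with p₋₁=1, p₋₂=0, q₋₁=0, q₋₂=1):
  k=0: a=5, p=5, q=1
  k=1: a=13, p=66, q=13
  k=2: a=2, p=137, q=27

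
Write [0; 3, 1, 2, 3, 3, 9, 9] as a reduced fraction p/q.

2796/10337

Using pₖ = aₖpₖ₋₁ + pₖ₋₂ and qₖ = aₖqₖ₋₁ + qₖ₋₂:
  k=0: a=0, p=0, q=1
  k=1: a=3, p=1, q=3
  k=2: a=1, p=1, q=4
  k=3: a=2, p=3, q=11
  k=4: a=3, p=10, q=37
  k=5: a=3, p=33, q=122
  k=6: a=9, p=307, q=1135
  k=7: a=9, p=2796, q=10337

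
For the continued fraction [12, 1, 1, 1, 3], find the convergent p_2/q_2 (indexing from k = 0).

25/2

Using pₖ = aₖpₖ₋₁ + pₖ₋₂, qₖ = aₖqₖ₋₁ + qₖ₋₂ (with p₋₁=1, p₋₂=0, q₋₁=0, q₋₂=1):
  k=0: a=12, p=12, q=1
  k=1: a=1, p=13, q=1
  k=2: a=1, p=25, q=2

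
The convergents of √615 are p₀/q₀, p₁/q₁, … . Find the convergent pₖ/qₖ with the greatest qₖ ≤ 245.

6051/244

√615 = [24; 1, 3, 1, 48, …] (period length 4).
Convergents:
  p_0/q_0 = 24/1
  p_1/q_1 = 25/1
  p_2/q_2 = 99/4
  p_3/q_3 = 124/5
  p_4/q_4 = 6051/244
  p_5/q_5 = 6175/249
q_4 = 244 ≤ 245 < 249 = q_5, so the answer is 6051/244.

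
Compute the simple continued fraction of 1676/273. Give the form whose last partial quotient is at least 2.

1676 = 6*273 + 38
273 = 7*38 + 7
38 = 5*7 + 3
7 = 2*3 + 1
3 = 3*1 + 0  (stop)
So 1676/273 = [6; 7, 5, 2, 3].

[6; 7, 5, 2, 3]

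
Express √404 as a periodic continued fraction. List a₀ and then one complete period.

a₀ = ⌊√404⌋ = 20.
With m₀=0, d₀=1 and mₖ₊₁ = dₖaₖ − mₖ, dₖ₊₁ = (n − mₖ₊₁²)/dₖ, aₖ₊₁ = ⌊(a₀+mₖ₊₁)/dₖ₊₁⌋:
  k=1: m=20, d=4, a=10
  k=2: m=20, d=1, a=40
d=1 and a=2a₀=40 at k=2, so the next step gives (m, d) = (20, 4) again — its k=1 value — and the period has length 2.

[20; 10, 40]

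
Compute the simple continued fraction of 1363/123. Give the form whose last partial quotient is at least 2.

1363 = 11·123 + 10
123 = 12·10 + 3
10 = 3·3 + 1
3 = 3·1 + 0  (stop)
So 1363/123 = [11; 12, 3, 3].

[11; 12, 3, 3]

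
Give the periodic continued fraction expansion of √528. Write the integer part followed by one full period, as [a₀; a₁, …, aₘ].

[22; 1, 44]

a₀ = ⌊√528⌋ = 22.
With m₀=0, d₀=1 and mₖ₊₁ = dₖaₖ − mₖ, dₖ₊₁ = (n − mₖ₊₁²)/dₖ, aₖ₊₁ = ⌊(a₀+mₖ₊₁)/dₖ₊₁⌋:
  k=1: m=22, d=44, a=1
  k=2: m=22, d=1, a=44
d=1 and a=2a₀=44 at k=2, so the next step gives (m, d) = (22, 44) again — its k=1 value — and the period has length 2.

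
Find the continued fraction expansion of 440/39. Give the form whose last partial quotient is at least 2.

440 = 11×39 + 11
39 = 3×11 + 6
11 = 1×6 + 5
6 = 1×5 + 1
5 = 5×1 + 0  (stop)
So 440/39 = [11; 3, 1, 1, 5].

[11; 3, 1, 1, 5]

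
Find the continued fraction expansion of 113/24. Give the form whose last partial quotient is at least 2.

[4; 1, 2, 2, 3]

113 = 4×24 + 17
24 = 1×17 + 7
17 = 2×7 + 3
7 = 2×3 + 1
3 = 3×1 + 0  (stop)
So 113/24 = [4; 1, 2, 2, 3].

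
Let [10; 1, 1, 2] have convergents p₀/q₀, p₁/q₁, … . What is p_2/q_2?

21/2

Using pₖ = aₖpₖ₋₁ + pₖ₋₂, qₖ = aₖqₖ₋₁ + qₖ₋₂ (with p₋₁=1, p₋₂=0, q₋₁=0, q₋₂=1):
  k=0: a=10, p=10, q=1
  k=1: a=1, p=11, q=1
  k=2: a=1, p=21, q=2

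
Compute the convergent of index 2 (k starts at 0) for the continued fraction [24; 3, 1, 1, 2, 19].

97/4

Using pₖ = aₖpₖ₋₁ + pₖ₋₂, qₖ = aₖqₖ₋₁ + qₖ₋₂ (with p₋₁=1, p₋₂=0, q₋₁=0, q₋₂=1):
  k=0: a=24, p=24, q=1
  k=1: a=3, p=73, q=3
  k=2: a=1, p=97, q=4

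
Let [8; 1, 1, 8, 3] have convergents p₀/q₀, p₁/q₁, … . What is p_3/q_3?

Using pₖ = aₖpₖ₋₁ + pₖ₋₂, qₖ = aₖqₖ₋₁ + qₖ₋₂ (with p₋₁=1, p₋₂=0, q₋₁=0, q₋₂=1):
  k=0: a=8, p=8, q=1
  k=1: a=1, p=9, q=1
  k=2: a=1, p=17, q=2
  k=3: a=8, p=145, q=17

145/17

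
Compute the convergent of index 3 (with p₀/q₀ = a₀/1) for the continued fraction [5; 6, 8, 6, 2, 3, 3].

Using pₖ = aₖpₖ₋₁ + pₖ₋₂, qₖ = aₖqₖ₋₁ + qₖ₋₂ (with p₋₁=1, p₋₂=0, q₋₁=0, q₋₂=1):
  k=0: a=5, p=5, q=1
  k=1: a=6, p=31, q=6
  k=2: a=8, p=253, q=49
  k=3: a=6, p=1549, q=300

1549/300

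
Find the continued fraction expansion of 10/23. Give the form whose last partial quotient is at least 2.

10 = 0×23 + 10
23 = 2×10 + 3
10 = 3×3 + 1
3 = 3×1 + 0  (stop)
So 10/23 = [0; 2, 3, 3].

[0; 2, 3, 3]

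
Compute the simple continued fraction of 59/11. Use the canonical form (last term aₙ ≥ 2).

[5; 2, 1, 3]

59 = 5·11 + 4
11 = 2·4 + 3
4 = 1·3 + 1
3 = 3·1 + 0  (stop)
So 59/11 = [5; 2, 1, 3].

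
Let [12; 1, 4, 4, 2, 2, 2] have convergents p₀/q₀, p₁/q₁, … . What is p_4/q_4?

Using pₖ = aₖpₖ₋₁ + pₖ₋₂, qₖ = aₖqₖ₋₁ + qₖ₋₂ (with p₋₁=1, p₋₂=0, q₋₁=0, q₋₂=1):
  k=0: a=12, p=12, q=1
  k=1: a=1, p=13, q=1
  k=2: a=4, p=64, q=5
  k=3: a=4, p=269, q=21
  k=4: a=2, p=602, q=47

602/47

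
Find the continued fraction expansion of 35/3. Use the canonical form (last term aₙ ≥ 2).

[11; 1, 2]

35 = 11·3 + 2
3 = 1·2 + 1
2 = 2·1 + 0  (stop)
So 35/3 = [11; 1, 2].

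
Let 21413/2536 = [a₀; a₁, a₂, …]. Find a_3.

21413 = 8·2536 + 1125   →  a_0 = 8
2536 = 2·1125 + 286   →  a_1 = 2
1125 = 3·286 + 267   →  a_2 = 3
286 = 1·267 + 19   →  a_3 = 1

1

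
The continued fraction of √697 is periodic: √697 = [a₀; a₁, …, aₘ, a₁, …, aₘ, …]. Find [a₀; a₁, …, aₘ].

[26; 2, 2, 52]

a₀ = ⌊√697⌋ = 26.
With m₀=0, d₀=1 and mₖ₊₁ = dₖaₖ − mₖ, dₖ₊₁ = (n − mₖ₊₁²)/dₖ, aₖ₊₁ = ⌊(a₀+mₖ₊₁)/dₖ₊₁⌋:
  k=1: m=26, d=21, a=2
  k=2: m=16, d=21, a=2
  k=3: m=26, d=1, a=52
d=1 and a=2a₀=52 at k=3, so the next step gives (m, d) = (26, 21) again — its k=1 value — and the period has length 3.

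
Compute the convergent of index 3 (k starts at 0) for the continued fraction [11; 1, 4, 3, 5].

Using pₖ = aₖpₖ₋₁ + pₖ₋₂, qₖ = aₖqₖ₋₁ + qₖ₋₂ (with p₋₁=1, p₋₂=0, q₋₁=0, q₋₂=1):
  k=0: a=11, p=11, q=1
  k=1: a=1, p=12, q=1
  k=2: a=4, p=59, q=5
  k=3: a=3, p=189, q=16

189/16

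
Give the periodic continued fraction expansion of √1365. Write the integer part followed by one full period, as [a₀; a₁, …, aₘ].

a₀ = ⌊√1365⌋ = 36.
With m₀=0, d₀=1 and mₖ₊₁ = dₖaₖ − mₖ, dₖ₊₁ = (n − mₖ₊₁²)/dₖ, aₖ₊₁ = ⌊(a₀+mₖ₊₁)/dₖ₊₁⌋:
  k=1: m=36, d=69, a=1
  k=2: m=33, d=4, a=17
  k=3: m=35, d=35, a=2
  k=4: m=35, d=4, a=17
  k=5: m=33, d=69, a=1
  k=6: m=36, d=1, a=72
d=1 and a=2a₀=72 at k=6, so the next step gives (m, d) = (36, 69) again — its k=1 value — and the period has length 6.

[36; 1, 17, 2, 17, 1, 72]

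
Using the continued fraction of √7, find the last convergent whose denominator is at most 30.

√7 = [2; 1, 1, 1, 4, …] (period length 4).
Convergents:
  p_0/q_0 = 2/1
  p_1/q_1 = 3/1
  p_2/q_2 = 5/2
  p_3/q_3 = 8/3
  p_4/q_4 = 37/14
  p_5/q_5 = 45/17
  p_6/q_6 = 82/31
q_5 = 17 ≤ 30 < 31 = q_6, so the answer is 45/17.

45/17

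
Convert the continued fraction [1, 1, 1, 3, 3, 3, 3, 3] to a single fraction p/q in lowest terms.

1298/829

Fold from the inside: start with 3/1.
  3 + 1/3 = 10/3
  3 + 3/10 = 33/10
  3 + 10/33 = 109/33
  3 + 33/109 = 360/109
  1 + 109/360 = 469/360
  1 + 360/469 = 829/469
  1 + 469/829 = 1298/829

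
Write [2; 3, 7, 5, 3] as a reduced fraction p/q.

Fold from the inside: start with 3/1.
  5 + 1/3 = 16/3
  7 + 3/16 = 115/16
  3 + 16/115 = 361/115
  2 + 115/361 = 837/361

837/361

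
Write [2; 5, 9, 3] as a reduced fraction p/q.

Using pₖ = aₖpₖ₋₁ + pₖ₋₂ and qₖ = aₖqₖ₋₁ + qₖ₋₂:
  k=0: a=2, p=2, q=1
  k=1: a=5, p=11, q=5
  k=2: a=9, p=101, q=46
  k=3: a=3, p=314, q=143

314/143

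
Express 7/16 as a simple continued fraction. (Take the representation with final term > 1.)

7 = 0·16 + 7
16 = 2·7 + 2
7 = 3·2 + 1
2 = 2·1 + 0  (stop)
So 7/16 = [0; 2, 3, 2].

[0; 2, 3, 2]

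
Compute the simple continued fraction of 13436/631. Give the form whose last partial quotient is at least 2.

13436 = 21*631 + 185
631 = 3*185 + 76
185 = 2*76 + 33
76 = 2*33 + 10
33 = 3*10 + 3
10 = 3*3 + 1
3 = 3*1 + 0  (stop)
So 13436/631 = [21; 3, 2, 2, 3, 3, 3].

[21; 3, 2, 2, 3, 3, 3]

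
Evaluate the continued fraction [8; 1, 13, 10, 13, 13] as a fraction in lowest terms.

Using pₖ = aₖpₖ₋₁ + pₖ₋₂ and qₖ = aₖqₖ₋₁ + qₖ₋₂:
  k=0: a=8, p=8, q=1
  k=1: a=1, p=9, q=1
  k=2: a=13, p=125, q=14
  k=3: a=10, p=1259, q=141
  k=4: a=13, p=16492, q=1847
  k=5: a=13, p=215655, q=24152

215655/24152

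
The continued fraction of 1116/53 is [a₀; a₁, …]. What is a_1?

17

1116 = 21·53 + 3   →  a_0 = 21
53 = 17·3 + 2   →  a_1 = 17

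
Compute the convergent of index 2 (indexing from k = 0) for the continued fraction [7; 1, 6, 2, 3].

Using pₖ = aₖpₖ₋₁ + pₖ₋₂, qₖ = aₖqₖ₋₁ + qₖ₋₂ (with p₋₁=1, p₋₂=0, q₋₁=0, q₋₂=1):
  k=0: a=7, p=7, q=1
  k=1: a=1, p=8, q=1
  k=2: a=6, p=55, q=7

55/7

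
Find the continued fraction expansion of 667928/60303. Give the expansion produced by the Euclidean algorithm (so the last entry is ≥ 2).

[11; 13, 8, 11, 7, 3, 2]

667928 = 11·60303 + 4595
60303 = 13·4595 + 568
4595 = 8·568 + 51
568 = 11·51 + 7
51 = 7·7 + 2
7 = 3·2 + 1
2 = 2·1 + 0  (stop)
So 667928/60303 = [11; 13, 8, 11, 7, 3, 2].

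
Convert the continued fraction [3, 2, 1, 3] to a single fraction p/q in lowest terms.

Using pₖ = aₖpₖ₋₁ + pₖ₋₂ and qₖ = aₖqₖ₋₁ + qₖ₋₂:
  k=0: a=3, p=3, q=1
  k=1: a=2, p=7, q=2
  k=2: a=1, p=10, q=3
  k=3: a=3, p=37, q=11

37/11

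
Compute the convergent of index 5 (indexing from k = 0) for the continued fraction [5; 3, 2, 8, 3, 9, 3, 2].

9069/1715

Using pₖ = aₖpₖ₋₁ + pₖ₋₂, qₖ = aₖqₖ₋₁ + qₖ₋₂ (with p₋₁=1, p₋₂=0, q₋₁=0, q₋₂=1):
  k=0: a=5, p=5, q=1
  k=1: a=3, p=16, q=3
  k=2: a=2, p=37, q=7
  k=3: a=8, p=312, q=59
  k=4: a=3, p=973, q=184
  k=5: a=9, p=9069, q=1715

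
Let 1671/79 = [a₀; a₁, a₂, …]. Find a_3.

1671 = 21·79 + 12   →  a_0 = 21
79 = 6·12 + 7   →  a_1 = 6
12 = 1·7 + 5   →  a_2 = 1
7 = 1·5 + 2   →  a_3 = 1

1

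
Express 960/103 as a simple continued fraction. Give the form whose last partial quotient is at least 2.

[9; 3, 8, 4]

960 = 9·103 + 33
103 = 3·33 + 4
33 = 8·4 + 1
4 = 4·1 + 0  (stop)
So 960/103 = [9; 3, 8, 4].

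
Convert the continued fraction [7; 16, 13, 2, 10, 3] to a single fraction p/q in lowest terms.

99443/14081

Using pₖ = aₖpₖ₋₁ + pₖ₋₂ and qₖ = aₖqₖ₋₁ + qₖ₋₂:
  k=0: a=7, p=7, q=1
  k=1: a=16, p=113, q=16
  k=2: a=13, p=1476, q=209
  k=3: a=2, p=3065, q=434
  k=4: a=10, p=32126, q=4549
  k=5: a=3, p=99443, q=14081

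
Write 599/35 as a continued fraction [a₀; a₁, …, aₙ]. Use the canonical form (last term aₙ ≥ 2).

599 = 17×35 + 4
35 = 8×4 + 3
4 = 1×3 + 1
3 = 3×1 + 0  (stop)
So 599/35 = [17; 8, 1, 3].

[17; 8, 1, 3]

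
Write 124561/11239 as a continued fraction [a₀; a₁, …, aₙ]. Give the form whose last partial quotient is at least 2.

[11; 12, 16, 1, 17, 3]

124561 = 11×11239 + 932
11239 = 12×932 + 55
932 = 16×55 + 52
55 = 1×52 + 3
52 = 17×3 + 1
3 = 3×1 + 0  (stop)
So 124561/11239 = [11; 12, 16, 1, 17, 3].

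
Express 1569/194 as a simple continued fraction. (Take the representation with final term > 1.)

[8; 11, 2, 2, 3]

1569 = 8·194 + 17
194 = 11·17 + 7
17 = 2·7 + 3
7 = 2·3 + 1
3 = 3·1 + 0  (stop)
So 1569/194 = [8; 11, 2, 2, 3].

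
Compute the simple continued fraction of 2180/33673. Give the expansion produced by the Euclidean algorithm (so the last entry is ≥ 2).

2180 = 0×33673 + 2180
33673 = 15×2180 + 973
2180 = 2×973 + 234
973 = 4×234 + 37
234 = 6×37 + 12
37 = 3×12 + 1
12 = 12×1 + 0  (stop)
So 2180/33673 = [0; 15, 2, 4, 6, 3, 12].

[0; 15, 2, 4, 6, 3, 12]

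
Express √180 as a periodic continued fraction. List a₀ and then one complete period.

a₀ = ⌊√180⌋ = 13.
With m₀=0, d₀=1 and mₖ₊₁ = dₖaₖ − mₖ, dₖ₊₁ = (n − mₖ₊₁²)/dₖ, aₖ₊₁ = ⌊(a₀+mₖ₊₁)/dₖ₊₁⌋:
  k=1: m=13, d=11, a=2
  k=2: m=9, d=9, a=2
  k=3: m=9, d=11, a=2
  k=4: m=13, d=1, a=26
d=1 and a=2a₀=26 at k=4, so the next step gives (m, d) = (13, 11) again — its k=1 value — and the period has length 4.

[13; 2, 2, 2, 26]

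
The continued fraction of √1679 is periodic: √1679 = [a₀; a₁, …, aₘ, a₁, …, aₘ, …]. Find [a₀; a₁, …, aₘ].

[40; 1, 39, 1, 80]

a₀ = ⌊√1679⌋ = 40.
With m₀=0, d₀=1 and mₖ₊₁ = dₖaₖ − mₖ, dₖ₊₁ = (n − mₖ₊₁²)/dₖ, aₖ₊₁ = ⌊(a₀+mₖ₊₁)/dₖ₊₁⌋:
  k=1: m=40, d=79, a=1
  k=2: m=39, d=2, a=39
  k=3: m=39, d=79, a=1
  k=4: m=40, d=1, a=80
d=1 and a=2a₀=80 at k=4, so the next step gives (m, d) = (40, 79) again — its k=1 value — and the period has length 4.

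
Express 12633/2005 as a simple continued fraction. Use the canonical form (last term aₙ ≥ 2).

12633 = 6×2005 + 603
2005 = 3×603 + 196
603 = 3×196 + 15
196 = 13×15 + 1
15 = 15×1 + 0  (stop)
So 12633/2005 = [6; 3, 3, 13, 15].

[6; 3, 3, 13, 15]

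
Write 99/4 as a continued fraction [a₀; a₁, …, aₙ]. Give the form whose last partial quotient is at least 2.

99 = 24·4 + 3
4 = 1·3 + 1
3 = 3·1 + 0  (stop)
So 99/4 = [24; 1, 3].

[24; 1, 3]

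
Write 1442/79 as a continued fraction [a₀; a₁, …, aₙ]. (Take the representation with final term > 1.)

[18; 3, 1, 19]

1442 = 18·79 + 20
79 = 3·20 + 19
20 = 1·19 + 1
19 = 19·1 + 0  (stop)
So 1442/79 = [18; 3, 1, 19].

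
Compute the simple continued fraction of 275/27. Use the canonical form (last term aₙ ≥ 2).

275 = 10*27 + 5
27 = 5*5 + 2
5 = 2*2 + 1
2 = 2*1 + 0  (stop)
So 275/27 = [10; 5, 2, 2].

[10; 5, 2, 2]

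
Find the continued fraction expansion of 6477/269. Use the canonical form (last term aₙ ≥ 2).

[24; 12, 1, 4, 4]

6477 = 24*269 + 21
269 = 12*21 + 17
21 = 1*17 + 4
17 = 4*4 + 1
4 = 4*1 + 0  (stop)
So 6477/269 = [24; 12, 1, 4, 4].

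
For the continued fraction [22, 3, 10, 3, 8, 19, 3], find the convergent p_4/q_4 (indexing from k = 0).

Using pₖ = aₖpₖ₋₁ + pₖ₋₂, qₖ = aₖqₖ₋₁ + qₖ₋₂ (with p₋₁=1, p₋₂=0, q₋₁=0, q₋₂=1):
  k=0: a=22, p=22, q=1
  k=1: a=3, p=67, q=3
  k=2: a=10, p=692, q=31
  k=3: a=3, p=2143, q=96
  k=4: a=8, p=17836, q=799

17836/799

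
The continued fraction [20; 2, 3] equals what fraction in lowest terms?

143/7

Using pₖ = aₖpₖ₋₁ + pₖ₋₂ and qₖ = aₖqₖ₋₁ + qₖ₋₂:
  k=0: a=20, p=20, q=1
  k=1: a=2, p=41, q=2
  k=2: a=3, p=143, q=7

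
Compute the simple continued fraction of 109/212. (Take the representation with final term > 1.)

[0; 1, 1, 17, 6]

109 = 0·212 + 109
212 = 1·109 + 103
109 = 1·103 + 6
103 = 17·6 + 1
6 = 6·1 + 0  (stop)
So 109/212 = [0; 1, 1, 17, 6].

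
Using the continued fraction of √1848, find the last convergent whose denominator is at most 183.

√1848 = [42; 1, 84, …] (period length 2).
Convergents:
  p_0/q_0 = 42/1
  p_1/q_1 = 43/1
  p_2/q_2 = 3654/85
  p_3/q_3 = 3697/86
  p_4/q_4 = 314202/7309
q_3 = 86 ≤ 183 < 7309 = q_4, so the answer is 3697/86.

3697/86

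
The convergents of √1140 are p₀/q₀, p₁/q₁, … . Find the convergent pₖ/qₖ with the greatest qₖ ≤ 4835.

162303/4807

√1140 = [33; 1, 3, 4, 3, 1, 66, …] (period length 6).
Convergents:
  p_0/q_0 = 33/1
  p_1/q_1 = 34/1
  p_2/q_2 = 135/4
  p_3/q_3 = 574/17
  p_4/q_4 = 1857/55
  p_5/q_5 = 2431/72
  p_6/q_6 = 162303/4807
  p_7/q_7 = 164734/4879
q_6 = 4807 ≤ 4835 < 4879 = q_7, so the answer is 162303/4807.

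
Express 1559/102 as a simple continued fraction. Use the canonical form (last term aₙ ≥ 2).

[15; 3, 1, 1, 14]

1559 = 15*102 + 29
102 = 3*29 + 15
29 = 1*15 + 14
15 = 1*14 + 1
14 = 14*1 + 0  (stop)
So 1559/102 = [15; 3, 1, 1, 14].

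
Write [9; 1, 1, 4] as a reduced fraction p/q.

86/9

Fold from the inside: start with 4/1.
  1 + 1/4 = 5/4
  1 + 4/5 = 9/5
  9 + 5/9 = 86/9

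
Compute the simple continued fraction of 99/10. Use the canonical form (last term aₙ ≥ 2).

99 = 9·10 + 9
10 = 1·9 + 1
9 = 9·1 + 0  (stop)
So 99/10 = [9; 1, 9].

[9; 1, 9]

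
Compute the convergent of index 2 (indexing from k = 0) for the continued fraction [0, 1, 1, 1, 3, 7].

Using pₖ = aₖpₖ₋₁ + pₖ₋₂, qₖ = aₖqₖ₋₁ + qₖ₋₂ (with p₋₁=1, p₋₂=0, q₋₁=0, q₋₂=1):
  k=0: a=0, p=0, q=1
  k=1: a=1, p=1, q=1
  k=2: a=1, p=1, q=2

1/2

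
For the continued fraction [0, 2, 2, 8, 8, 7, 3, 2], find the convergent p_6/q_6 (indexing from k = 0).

Using pₖ = aₖpₖ₋₁ + pₖ₋₂, qₖ = aₖqₖ₋₁ + qₖ₋₂ (with p₋₁=1, p₋₂=0, q₋₁=0, q₋₂=1):
  k=0: a=0, p=0, q=1
  k=1: a=2, p=1, q=2
  k=2: a=2, p=2, q=5
  k=3: a=8, p=17, q=42
  k=4: a=8, p=138, q=341
  k=5: a=7, p=983, q=2429
  k=6: a=3, p=3087, q=7628

3087/7628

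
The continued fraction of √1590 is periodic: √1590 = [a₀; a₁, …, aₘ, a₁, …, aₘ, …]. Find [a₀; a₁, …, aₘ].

[39; 1, 6, 1, 78]

a₀ = ⌊√1590⌋ = 39.
With m₀=0, d₀=1 and mₖ₊₁ = dₖaₖ − mₖ, dₖ₊₁ = (n − mₖ₊₁²)/dₖ, aₖ₊₁ = ⌊(a₀+mₖ₊₁)/dₖ₊₁⌋:
  k=1: m=39, d=69, a=1
  k=2: m=30, d=10, a=6
  k=3: m=30, d=69, a=1
  k=4: m=39, d=1, a=78
d=1 and a=2a₀=78 at k=4, so the next step gives (m, d) = (39, 69) again — its k=1 value — and the period has length 4.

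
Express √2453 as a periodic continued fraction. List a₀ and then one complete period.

[49; 1, 1, 8, 1, 1, 98]

a₀ = ⌊√2453⌋ = 49.
With m₀=0, d₀=1 and mₖ₊₁ = dₖaₖ − mₖ, dₖ₊₁ = (n − mₖ₊₁²)/dₖ, aₖ₊₁ = ⌊(a₀+mₖ₊₁)/dₖ₊₁⌋:
  k=1: m=49, d=52, a=1
  k=2: m=3, d=47, a=1
  k=3: m=44, d=11, a=8
  k=4: m=44, d=47, a=1
  k=5: m=3, d=52, a=1
  k=6: m=49, d=1, a=98
d=1 and a=2a₀=98 at k=6, so the next step gives (m, d) = (49, 52) again — its k=1 value — and the period has length 6.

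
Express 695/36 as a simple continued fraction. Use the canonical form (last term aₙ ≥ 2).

695 = 19*36 + 11
36 = 3*11 + 3
11 = 3*3 + 2
3 = 1*2 + 1
2 = 2*1 + 0  (stop)
So 695/36 = [19; 3, 3, 1, 2].

[19; 3, 3, 1, 2]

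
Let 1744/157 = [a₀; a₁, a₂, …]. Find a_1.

9

1744 = 11·157 + 17   →  a_0 = 11
157 = 9·17 + 4   →  a_1 = 9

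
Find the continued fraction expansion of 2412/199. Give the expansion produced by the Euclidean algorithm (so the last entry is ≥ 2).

2412 = 12·199 + 24
199 = 8·24 + 7
24 = 3·7 + 3
7 = 2·3 + 1
3 = 3·1 + 0  (stop)
So 2412/199 = [12; 8, 3, 2, 3].

[12; 8, 3, 2, 3]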